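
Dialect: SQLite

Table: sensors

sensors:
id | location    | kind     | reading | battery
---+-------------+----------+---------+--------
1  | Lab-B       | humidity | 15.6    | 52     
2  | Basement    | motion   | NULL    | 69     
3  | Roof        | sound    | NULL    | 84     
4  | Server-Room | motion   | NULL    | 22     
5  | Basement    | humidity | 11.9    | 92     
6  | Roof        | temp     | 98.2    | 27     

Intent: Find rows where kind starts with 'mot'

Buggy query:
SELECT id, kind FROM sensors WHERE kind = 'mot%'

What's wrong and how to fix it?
Bug: Wildcards only work with LIKE; '=' treats '%' as a literal character

Fix: Use LIKE for wildcard pattern matching

Corrected query:
SELECT id, kind FROM sensors WHERE kind LIKE 'mot%'

Result:
id | kind  
---+-------
2  | motion
4  | motion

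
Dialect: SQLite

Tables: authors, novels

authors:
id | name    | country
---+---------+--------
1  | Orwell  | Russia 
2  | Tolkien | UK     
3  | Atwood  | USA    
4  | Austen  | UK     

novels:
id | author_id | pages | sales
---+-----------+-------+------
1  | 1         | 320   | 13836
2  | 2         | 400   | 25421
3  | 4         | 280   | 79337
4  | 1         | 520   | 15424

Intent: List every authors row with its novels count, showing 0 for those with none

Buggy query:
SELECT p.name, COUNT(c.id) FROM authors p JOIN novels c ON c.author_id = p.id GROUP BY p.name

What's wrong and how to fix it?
Bug: INNER JOIN drops authors rows that have no matching novels rows

Fix: Use LEFT JOIN so parents without children still appear (COUNT(c.id) gives 0)

Corrected query:
SELECT p.name, COUNT(c.id) FROM authors p LEFT JOIN novels c ON c.author_id = p.id GROUP BY p.name

Result:
name    | COUNT(c.id)
--------+------------
Atwood  | 0          
Austen  | 1          
Orwell  | 2          
Tolkien | 1          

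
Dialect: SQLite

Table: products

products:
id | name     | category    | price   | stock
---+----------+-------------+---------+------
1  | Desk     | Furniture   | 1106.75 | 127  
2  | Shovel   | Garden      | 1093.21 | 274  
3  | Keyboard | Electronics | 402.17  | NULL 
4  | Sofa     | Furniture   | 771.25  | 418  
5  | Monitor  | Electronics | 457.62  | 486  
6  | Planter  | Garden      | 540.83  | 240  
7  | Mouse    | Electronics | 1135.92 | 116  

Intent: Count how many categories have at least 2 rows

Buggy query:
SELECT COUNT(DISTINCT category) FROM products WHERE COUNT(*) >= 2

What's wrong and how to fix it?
Bug: WHERE filters individual rows, not groups, so a group-level COUNT is invalid there

Fix: Use a subquery that GROUPs and filters with HAVING, then count its rows

Corrected query:
SELECT COUNT(*) FROM (SELECT category FROM products GROUP BY category HAVING COUNT(*) >= 2)

Result:
COUNT(*)
--------
3       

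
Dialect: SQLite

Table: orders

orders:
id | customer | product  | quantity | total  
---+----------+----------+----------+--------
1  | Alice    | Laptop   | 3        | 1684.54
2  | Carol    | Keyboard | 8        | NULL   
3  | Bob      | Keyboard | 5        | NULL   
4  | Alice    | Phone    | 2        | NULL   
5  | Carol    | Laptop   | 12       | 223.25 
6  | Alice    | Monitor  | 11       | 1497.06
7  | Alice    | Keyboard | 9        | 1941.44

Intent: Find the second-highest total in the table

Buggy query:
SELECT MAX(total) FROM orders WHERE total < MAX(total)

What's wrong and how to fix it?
Bug: The inner MAX is an aggregate inside WHERE, which is not allowed

Fix: Put the inner MAX in a scalar subquery

Corrected query:
SELECT MAX(total) FROM orders WHERE total < (SELECT MAX(total) FROM orders)

Result:
MAX(total)
----------
1684.54   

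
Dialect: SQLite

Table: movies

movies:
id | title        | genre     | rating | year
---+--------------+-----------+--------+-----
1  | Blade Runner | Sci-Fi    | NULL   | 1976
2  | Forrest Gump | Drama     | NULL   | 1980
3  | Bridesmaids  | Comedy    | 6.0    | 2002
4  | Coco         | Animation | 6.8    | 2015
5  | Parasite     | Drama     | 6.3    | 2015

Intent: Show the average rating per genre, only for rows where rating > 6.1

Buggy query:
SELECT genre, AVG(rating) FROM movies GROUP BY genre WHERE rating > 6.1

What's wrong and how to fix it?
Bug: WHERE cannot follow GROUP BY

Fix: Place WHERE between FROM and GROUP BY

Corrected query:
SELECT genre, AVG(rating) FROM movies WHERE rating > 6.1 GROUP BY genre

Result:
genre     | AVG(rating)
----------+------------
Animation | 6.8        
Drama     | 6.3        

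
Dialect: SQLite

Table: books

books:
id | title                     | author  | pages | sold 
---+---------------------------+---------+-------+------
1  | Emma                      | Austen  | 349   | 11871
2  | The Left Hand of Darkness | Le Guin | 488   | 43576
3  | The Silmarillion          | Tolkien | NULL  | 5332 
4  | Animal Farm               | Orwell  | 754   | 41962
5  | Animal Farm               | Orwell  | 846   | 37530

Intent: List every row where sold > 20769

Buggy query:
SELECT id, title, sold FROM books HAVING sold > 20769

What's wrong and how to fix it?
Bug: This is a non-aggregate query (no GROUP BY, no aggregates), so in SQLite the HAVING clause is invalid here; a row-level condition belongs in WHERE

Fix: Use WHERE for row-level filtering

Corrected query:
SELECT id, title, sold FROM books WHERE sold > 20769

Result:
id | title                     | sold 
---+---------------------------+------
2  | The Left Hand of Darkness | 43576
4  | Animal Farm               | 41962
5  | Animal Farm               | 37530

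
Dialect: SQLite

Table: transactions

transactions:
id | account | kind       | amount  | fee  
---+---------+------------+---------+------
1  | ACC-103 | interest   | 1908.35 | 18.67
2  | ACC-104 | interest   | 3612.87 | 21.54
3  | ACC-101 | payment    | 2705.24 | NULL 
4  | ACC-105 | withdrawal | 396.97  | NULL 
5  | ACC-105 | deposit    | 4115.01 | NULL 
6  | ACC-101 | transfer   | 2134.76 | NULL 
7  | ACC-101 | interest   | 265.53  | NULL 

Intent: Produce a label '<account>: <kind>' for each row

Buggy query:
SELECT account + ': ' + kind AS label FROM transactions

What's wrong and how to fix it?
Bug: SQLite uses || for string concatenation; + coerces text to numbers (yielding 0)

Fix: Use the || operator for string concatenation

Corrected query:
SELECT account || ': ' || kind AS label FROM transactions

Result:
label              
-------------------
ACC-103: interest  
ACC-104: interest  
ACC-101: payment   
ACC-105: withdrawal
ACC-105: deposit   
ACC-101: transfer  
ACC-101: interest  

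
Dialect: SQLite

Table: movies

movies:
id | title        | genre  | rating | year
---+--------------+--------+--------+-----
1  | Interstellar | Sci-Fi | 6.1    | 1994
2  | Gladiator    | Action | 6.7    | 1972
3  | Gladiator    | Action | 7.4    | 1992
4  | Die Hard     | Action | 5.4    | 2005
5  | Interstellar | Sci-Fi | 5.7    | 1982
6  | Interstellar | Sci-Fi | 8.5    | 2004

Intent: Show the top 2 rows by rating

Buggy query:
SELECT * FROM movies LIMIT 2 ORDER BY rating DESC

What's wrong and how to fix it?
Bug: ORDER BY cannot follow LIMIT; LIMIT is the final clause

Fix: Sort with ORDER BY, then apply LIMIT

Corrected query:
SELECT * FROM movies ORDER BY rating DESC LIMIT 2

Result:
id | title        | genre  | rating | year
---+--------------+--------+--------+-----
6  | Interstellar | Sci-Fi | 8.5    | 2004
3  | Gladiator    | Action | 7.4    | 1992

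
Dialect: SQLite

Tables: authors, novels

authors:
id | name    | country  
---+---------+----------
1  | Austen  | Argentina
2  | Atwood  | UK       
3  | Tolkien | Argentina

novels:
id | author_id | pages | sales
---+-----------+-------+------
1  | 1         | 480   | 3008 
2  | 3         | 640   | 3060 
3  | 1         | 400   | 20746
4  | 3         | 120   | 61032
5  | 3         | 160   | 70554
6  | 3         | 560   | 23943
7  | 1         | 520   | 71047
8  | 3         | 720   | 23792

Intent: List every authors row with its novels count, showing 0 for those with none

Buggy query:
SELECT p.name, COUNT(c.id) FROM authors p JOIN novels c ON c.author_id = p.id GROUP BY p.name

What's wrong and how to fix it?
Bug: INNER JOIN drops authors rows that have no matching novels rows

Fix: Switch to LEFT JOIN to retain unmatched parent rows

Corrected query:
SELECT p.name, COUNT(c.id) FROM authors p LEFT JOIN novels c ON c.author_id = p.id GROUP BY p.name

Result:
name    | COUNT(c.id)
--------+------------
Atwood  | 0          
Austen  | 3          
Tolkien | 5          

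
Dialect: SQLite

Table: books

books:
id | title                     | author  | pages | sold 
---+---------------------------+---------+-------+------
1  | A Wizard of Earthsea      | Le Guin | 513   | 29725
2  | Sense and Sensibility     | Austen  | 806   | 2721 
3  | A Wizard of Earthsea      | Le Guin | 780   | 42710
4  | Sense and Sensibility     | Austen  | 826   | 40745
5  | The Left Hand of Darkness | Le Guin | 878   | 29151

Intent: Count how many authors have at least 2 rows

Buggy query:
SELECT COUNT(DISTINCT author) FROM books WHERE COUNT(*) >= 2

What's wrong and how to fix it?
Bug: COUNT(*) cannot appear in WHERE; the per-group count doesn't exist yet

Fix: Use a subquery that GROUPs and filters with HAVING, then count its rows

Corrected query:
SELECT COUNT(*) FROM (SELECT author FROM books GROUP BY author HAVING COUNT(*) >= 2)

Result:
COUNT(*)
--------
2       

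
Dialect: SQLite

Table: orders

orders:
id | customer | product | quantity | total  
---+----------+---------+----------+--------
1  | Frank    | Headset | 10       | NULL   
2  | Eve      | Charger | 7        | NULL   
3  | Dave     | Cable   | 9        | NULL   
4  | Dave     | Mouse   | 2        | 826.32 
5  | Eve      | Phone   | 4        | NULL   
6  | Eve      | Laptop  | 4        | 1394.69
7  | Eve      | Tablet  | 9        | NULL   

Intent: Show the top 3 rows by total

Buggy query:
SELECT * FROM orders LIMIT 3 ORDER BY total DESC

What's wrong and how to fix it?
Bug: ORDER BY cannot follow LIMIT; LIMIT is the final clause

Fix: Sort with ORDER BY, then apply LIMIT

Corrected query:
SELECT * FROM orders ORDER BY total DESC LIMIT 3

Result:
id | customer | product | quantity | total  
---+----------+---------+----------+--------
6  | Eve      | Laptop  | 4        | 1394.69
4  | Dave     | Mouse   | 2        | 826.32 
1  | Frank    | Headset | 10       | NULL   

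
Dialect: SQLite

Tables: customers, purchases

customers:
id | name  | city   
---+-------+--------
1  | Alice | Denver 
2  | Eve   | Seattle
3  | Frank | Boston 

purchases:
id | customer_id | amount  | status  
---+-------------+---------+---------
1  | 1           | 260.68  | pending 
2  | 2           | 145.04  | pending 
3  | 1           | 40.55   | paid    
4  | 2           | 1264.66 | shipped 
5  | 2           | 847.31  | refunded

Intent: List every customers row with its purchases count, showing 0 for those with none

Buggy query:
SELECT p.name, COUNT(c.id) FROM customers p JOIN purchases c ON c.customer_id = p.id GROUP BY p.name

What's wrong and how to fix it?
Bug: An inner join excludes parents with zero children

Fix: Switch to LEFT JOIN to retain unmatched parent rows

Corrected query:
SELECT p.name, COUNT(c.id) FROM customers p LEFT JOIN purchases c ON c.customer_id = p.id GROUP BY p.name

Result:
name  | COUNT(c.id)
------+------------
Alice | 2          
Eve   | 3          
Frank | 0          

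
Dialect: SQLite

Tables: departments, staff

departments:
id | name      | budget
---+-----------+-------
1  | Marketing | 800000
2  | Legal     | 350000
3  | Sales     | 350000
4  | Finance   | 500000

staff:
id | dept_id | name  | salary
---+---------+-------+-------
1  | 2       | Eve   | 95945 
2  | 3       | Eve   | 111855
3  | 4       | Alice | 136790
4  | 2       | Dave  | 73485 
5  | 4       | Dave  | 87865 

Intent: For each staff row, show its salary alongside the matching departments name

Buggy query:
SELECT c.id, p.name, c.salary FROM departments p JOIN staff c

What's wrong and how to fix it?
Bug: Missing join condition: each staff row is matched to all departments rows instead of just its own

Fix: Specify the join condition linking the foreign key to the parent id

Corrected query:
SELECT c.id, p.name, c.salary FROM departments p JOIN staff c ON c.dept_id = p.id

Result:
id | name    | salary
---+---------+-------
1  | Legal   | 95945 
2  | Sales   | 111855
3  | Finance | 136790
4  | Legal   | 73485 
5  | Finance | 87865 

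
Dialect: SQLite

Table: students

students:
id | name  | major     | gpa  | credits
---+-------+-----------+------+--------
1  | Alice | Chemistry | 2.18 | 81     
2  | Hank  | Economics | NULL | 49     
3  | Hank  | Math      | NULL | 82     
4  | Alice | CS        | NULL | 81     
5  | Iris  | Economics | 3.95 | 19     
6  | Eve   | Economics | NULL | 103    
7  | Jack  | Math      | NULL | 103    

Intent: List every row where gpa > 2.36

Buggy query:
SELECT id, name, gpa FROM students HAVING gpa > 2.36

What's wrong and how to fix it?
Bug: HAVING filters the output of aggregation, but this query has no GROUP BY and no aggregate functions, so SQLite rejects it (HAVING clause on a non-aggregate query); the condition here is per row

Fix: Use WHERE for row-level filtering

Corrected query:
SELECT id, name, gpa FROM students WHERE gpa > 2.36

Result:
id | name | gpa 
---+------+-----
5  | Iris | 3.95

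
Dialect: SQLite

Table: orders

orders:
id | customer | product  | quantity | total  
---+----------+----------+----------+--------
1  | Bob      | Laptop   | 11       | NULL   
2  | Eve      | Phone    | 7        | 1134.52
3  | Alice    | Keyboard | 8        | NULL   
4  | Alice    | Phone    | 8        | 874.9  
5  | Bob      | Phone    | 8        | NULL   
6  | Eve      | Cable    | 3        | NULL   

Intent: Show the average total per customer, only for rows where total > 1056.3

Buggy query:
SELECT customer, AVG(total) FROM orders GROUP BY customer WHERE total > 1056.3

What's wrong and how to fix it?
Bug: WHERE cannot follow GROUP BY

Fix: Move the WHERE clause before GROUP BY

Corrected query:
SELECT customer, AVG(total) FROM orders WHERE total > 1056.3 GROUP BY customer

Result:
customer | AVG(total)
---------+-----------
Eve      | 1134.52   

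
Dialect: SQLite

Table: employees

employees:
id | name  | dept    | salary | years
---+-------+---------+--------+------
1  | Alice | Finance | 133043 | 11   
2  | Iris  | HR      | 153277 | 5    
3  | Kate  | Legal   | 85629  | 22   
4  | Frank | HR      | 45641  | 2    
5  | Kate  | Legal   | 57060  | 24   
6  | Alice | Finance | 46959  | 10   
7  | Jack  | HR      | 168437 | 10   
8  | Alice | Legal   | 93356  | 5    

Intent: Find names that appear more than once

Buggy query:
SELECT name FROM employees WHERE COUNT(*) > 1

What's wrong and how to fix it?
Bug: WHERE can't reference COUNT(*); aggregates are computed after WHERE

Fix: GROUP BY name, then filter groups with HAVING COUNT(*) > 1

Corrected query:
SELECT name FROM employees GROUP BY name HAVING COUNT(*) > 1

Result:
name 
-----
Alice
Kate 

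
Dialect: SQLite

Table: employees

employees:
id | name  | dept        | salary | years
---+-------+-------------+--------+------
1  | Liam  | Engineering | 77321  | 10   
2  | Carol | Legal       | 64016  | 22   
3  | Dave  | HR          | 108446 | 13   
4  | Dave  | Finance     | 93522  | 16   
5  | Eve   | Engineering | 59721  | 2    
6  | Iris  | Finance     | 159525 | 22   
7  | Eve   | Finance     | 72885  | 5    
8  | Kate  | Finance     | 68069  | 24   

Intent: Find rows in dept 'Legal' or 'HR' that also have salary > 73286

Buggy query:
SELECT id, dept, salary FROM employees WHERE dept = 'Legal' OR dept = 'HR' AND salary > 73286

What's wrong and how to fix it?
Bug: AND binds tighter than OR, so this parses as dept = 'Legal' OR (dept = 'HR' AND salary > 73286)

Fix: Group the OR with parentheses (or use IN), then AND the threshold

Corrected query:
SELECT id, dept, salary FROM employees WHERE (dept = 'Legal' OR dept = 'HR') AND salary > 73286

Result:
id | dept | salary
---+------+-------
3  | HR   | 108446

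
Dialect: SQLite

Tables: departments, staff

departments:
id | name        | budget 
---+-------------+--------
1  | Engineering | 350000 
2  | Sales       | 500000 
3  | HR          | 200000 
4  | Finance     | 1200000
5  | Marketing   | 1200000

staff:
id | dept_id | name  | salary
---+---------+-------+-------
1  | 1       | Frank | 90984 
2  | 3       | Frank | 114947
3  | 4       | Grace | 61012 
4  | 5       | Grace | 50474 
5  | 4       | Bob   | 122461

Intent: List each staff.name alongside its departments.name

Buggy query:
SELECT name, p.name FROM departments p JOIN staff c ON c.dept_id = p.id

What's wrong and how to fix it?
Bug: 'name' exists in both joined tables, so the database can't tell which one is meant

Fix: Prefix ambiguous columns with the table alias

Corrected query:
SELECT c.name, p.name FROM departments p JOIN staff c ON c.dept_id = p.id

Result:
name  | name       
------+------------
Frank | Engineering
Frank | HR         
Grace | Finance    
Grace | Marketing  
Bob   | Finance    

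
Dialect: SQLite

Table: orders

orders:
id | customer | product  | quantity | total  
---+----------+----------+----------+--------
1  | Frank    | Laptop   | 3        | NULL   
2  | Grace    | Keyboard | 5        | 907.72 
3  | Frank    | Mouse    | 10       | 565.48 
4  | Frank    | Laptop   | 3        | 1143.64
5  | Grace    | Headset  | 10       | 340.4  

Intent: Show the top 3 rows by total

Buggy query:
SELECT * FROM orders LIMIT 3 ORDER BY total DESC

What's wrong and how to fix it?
Bug: ORDER BY cannot follow LIMIT; LIMIT is the final clause

Fix: Sort with ORDER BY, then apply LIMIT

Corrected query:
SELECT * FROM orders ORDER BY total DESC LIMIT 3

Result:
id | customer | product  | quantity | total  
---+----------+----------+----------+--------
4  | Frank    | Laptop   | 3        | 1143.64
2  | Grace    | Keyboard | 5        | 907.72 
3  | Frank    | Mouse    | 10       | 565.48 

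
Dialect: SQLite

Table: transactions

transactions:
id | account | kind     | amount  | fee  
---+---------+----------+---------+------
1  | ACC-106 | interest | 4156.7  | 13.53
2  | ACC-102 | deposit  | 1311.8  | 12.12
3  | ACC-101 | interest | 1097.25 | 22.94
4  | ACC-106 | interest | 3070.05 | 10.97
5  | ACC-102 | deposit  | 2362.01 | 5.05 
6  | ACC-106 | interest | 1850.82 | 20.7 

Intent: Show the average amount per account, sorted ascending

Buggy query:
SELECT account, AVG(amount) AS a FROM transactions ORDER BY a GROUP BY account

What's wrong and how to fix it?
Bug: GROUP BY must precede ORDER BY

Fix: Reorder: SELECT … FROM … GROUP BY … ORDER BY …

Corrected query:
SELECT account, AVG(amount) AS a FROM transactions GROUP BY account ORDER BY a

Result:
account | a          
--------+------------
ACC-101 | 1097.25    
ACC-102 | 1836.905   
ACC-106 | 3025.856667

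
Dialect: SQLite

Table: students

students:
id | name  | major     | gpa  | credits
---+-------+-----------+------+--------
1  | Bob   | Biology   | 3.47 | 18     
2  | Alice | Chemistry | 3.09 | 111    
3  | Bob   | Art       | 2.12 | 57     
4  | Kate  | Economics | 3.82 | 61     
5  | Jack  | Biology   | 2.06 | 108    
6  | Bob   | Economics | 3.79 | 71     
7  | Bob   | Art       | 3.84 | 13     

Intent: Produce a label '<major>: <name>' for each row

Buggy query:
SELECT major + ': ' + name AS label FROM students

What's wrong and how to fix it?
Bug: SQLite uses || for string concatenation; + coerces text to numbers (yielding 0)

Fix: Replace + with || to concatenate text

Corrected query:
SELECT major || ': ' || name AS label FROM students

Result:
label           
----------------
Biology: Bob    
Chemistry: Alice
Art: Bob        
Economics: Kate 
Biology: Jack   
Economics: Bob  
Art: Bob        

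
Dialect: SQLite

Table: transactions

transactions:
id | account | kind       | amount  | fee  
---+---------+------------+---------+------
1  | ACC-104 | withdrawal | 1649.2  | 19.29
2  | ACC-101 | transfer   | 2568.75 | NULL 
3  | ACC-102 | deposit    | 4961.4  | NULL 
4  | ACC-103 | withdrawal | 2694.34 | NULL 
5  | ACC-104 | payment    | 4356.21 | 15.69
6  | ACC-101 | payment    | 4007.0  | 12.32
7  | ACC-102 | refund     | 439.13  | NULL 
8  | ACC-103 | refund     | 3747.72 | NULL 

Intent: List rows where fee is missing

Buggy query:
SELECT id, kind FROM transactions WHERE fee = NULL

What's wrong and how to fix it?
Bug: Comparing to NULL with '=' never matches; NULL = NULL is unknown, not true

Fix: Replace '= NULL' with 'IS NULL'

Corrected query:
SELECT id, kind FROM transactions WHERE fee IS NULL

Result:
id | kind      
---+-----------
2  | transfer  
3  | deposit   
4  | withdrawal
7  | refund    
8  | refund    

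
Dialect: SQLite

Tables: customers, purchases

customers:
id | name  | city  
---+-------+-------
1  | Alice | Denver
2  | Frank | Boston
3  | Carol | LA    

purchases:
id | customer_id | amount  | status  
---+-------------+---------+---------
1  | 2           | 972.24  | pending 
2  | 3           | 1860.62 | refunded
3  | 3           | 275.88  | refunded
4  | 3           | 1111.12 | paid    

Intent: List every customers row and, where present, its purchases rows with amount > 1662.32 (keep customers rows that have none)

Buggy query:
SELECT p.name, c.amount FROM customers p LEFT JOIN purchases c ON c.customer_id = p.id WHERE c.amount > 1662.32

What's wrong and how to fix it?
Bug: A WHERE condition on the right-hand table after LEFT JOIN drops unmatched parents

Fix: Move the right-table condition into the ON clause so unmatched parents are kept

Corrected query:
SELECT p.name, c.amount FROM customers p LEFT JOIN purchases c ON c.customer_id = p.id AND c.amount > 1662.32

Result:
name  | amount 
------+--------
Alice | NULL   
Frank | NULL   
Carol | 1860.62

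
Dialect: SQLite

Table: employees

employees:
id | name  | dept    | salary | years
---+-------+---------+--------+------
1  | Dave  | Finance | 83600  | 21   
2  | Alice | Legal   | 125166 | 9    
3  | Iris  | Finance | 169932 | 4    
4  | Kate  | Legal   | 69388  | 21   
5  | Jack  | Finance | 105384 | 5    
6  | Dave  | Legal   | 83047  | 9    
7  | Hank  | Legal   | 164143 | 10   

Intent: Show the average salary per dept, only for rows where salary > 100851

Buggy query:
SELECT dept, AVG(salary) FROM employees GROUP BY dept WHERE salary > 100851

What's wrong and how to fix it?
Bug: WHERE cannot follow GROUP BY

Fix: Move the WHERE clause before GROUP BY

Corrected query:
SELECT dept, AVG(salary) FROM employees WHERE salary > 100851 GROUP BY dept

Result:
dept    | AVG(salary)
--------+------------
Finance | 137658     
Legal   | 144654.5   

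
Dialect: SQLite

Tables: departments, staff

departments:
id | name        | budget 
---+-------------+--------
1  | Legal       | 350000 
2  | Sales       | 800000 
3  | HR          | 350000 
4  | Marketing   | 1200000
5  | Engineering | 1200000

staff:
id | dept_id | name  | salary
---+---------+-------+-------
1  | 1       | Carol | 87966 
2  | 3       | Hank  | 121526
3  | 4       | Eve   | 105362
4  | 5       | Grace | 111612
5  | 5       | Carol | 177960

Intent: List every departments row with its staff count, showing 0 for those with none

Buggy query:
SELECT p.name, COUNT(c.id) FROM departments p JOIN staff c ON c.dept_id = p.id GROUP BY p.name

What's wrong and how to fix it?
Bug: INNER JOIN drops departments rows that have no matching staff rows

Fix: Use LEFT JOIN so parents without children still appear (COUNT(c.id) gives 0)

Corrected query:
SELECT p.name, COUNT(c.id) FROM departments p LEFT JOIN staff c ON c.dept_id = p.id GROUP BY p.name

Result:
name        | COUNT(c.id)
------------+------------
Engineering | 2          
HR          | 1          
Legal       | 1          
Marketing   | 1          
Sales       | 0          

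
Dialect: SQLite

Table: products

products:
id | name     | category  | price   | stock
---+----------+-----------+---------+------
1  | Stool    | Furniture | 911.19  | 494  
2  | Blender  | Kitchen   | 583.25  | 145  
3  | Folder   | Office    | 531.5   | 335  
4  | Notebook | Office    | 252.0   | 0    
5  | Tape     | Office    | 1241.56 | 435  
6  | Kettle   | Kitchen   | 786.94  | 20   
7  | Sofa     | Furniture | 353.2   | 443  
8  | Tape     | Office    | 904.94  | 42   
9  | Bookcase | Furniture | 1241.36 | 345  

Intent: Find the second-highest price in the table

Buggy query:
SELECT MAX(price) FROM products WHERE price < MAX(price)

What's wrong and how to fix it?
Bug: The inner MAX is an aggregate inside WHERE, which is not allowed

Fix: Put the inner MAX in a scalar subquery

Corrected query:
SELECT MAX(price) FROM products WHERE price < (SELECT MAX(price) FROM products)

Result:
MAX(price)
----------
1241.36   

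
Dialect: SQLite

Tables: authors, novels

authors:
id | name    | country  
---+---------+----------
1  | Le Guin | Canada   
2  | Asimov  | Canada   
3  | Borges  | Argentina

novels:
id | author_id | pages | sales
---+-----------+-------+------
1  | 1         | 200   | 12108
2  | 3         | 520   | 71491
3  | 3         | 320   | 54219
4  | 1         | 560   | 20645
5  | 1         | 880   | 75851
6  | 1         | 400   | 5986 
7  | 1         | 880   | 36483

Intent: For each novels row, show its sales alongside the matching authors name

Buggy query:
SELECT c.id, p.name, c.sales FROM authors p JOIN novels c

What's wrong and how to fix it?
Bug: JOIN with no ON clause produces a cartesian product; every novels row pairs with every authors row

Fix: Add ON c.author_id = p.id to the JOIN

Corrected query:
SELECT c.id, p.name, c.sales FROM authors p JOIN novels c ON c.author_id = p.id

Result:
id | name    | sales
---+---------+------
1  | Le Guin | 12108
2  | Borges  | 71491
3  | Borges  | 54219
4  | Le Guin | 20645
5  | Le Guin | 75851
6  | Le Guin | 5986 
7  | Le Guin | 36483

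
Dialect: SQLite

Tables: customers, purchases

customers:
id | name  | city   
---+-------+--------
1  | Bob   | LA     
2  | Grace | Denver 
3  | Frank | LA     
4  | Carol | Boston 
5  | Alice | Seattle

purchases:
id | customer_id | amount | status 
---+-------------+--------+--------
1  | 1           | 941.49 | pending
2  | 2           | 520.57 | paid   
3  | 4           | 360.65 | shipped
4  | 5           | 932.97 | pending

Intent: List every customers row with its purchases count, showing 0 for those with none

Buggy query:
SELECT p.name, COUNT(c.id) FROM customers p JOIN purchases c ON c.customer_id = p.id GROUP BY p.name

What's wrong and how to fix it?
Bug: INNER JOIN drops customers rows that have no matching purchases rows

Fix: Switch to LEFT JOIN to retain unmatched parent rows

Corrected query:
SELECT p.name, COUNT(c.id) FROM customers p LEFT JOIN purchases c ON c.customer_id = p.id GROUP BY p.name

Result:
name  | COUNT(c.id)
------+------------
Alice | 1          
Bob   | 1          
Carol | 1          
Frank | 0          
Grace | 1          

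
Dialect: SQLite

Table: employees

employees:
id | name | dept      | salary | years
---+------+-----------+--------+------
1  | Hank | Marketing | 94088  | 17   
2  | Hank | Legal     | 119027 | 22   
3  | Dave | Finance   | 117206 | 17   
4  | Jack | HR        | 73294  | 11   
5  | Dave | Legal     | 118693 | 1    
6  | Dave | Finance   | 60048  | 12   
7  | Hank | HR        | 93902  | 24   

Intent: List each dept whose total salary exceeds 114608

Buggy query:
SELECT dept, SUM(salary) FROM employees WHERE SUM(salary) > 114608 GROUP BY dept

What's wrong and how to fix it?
Bug: Aggregate functions cannot appear in a WHERE clause

Fix: Move the aggregate condition to a HAVING clause

Corrected query:
SELECT dept, SUM(salary) FROM employees GROUP BY dept HAVING SUM(salary) > 114608

Result:
dept    | SUM(salary)
--------+------------
Finance | 177254     
HR      | 167196     
Legal   | 237720     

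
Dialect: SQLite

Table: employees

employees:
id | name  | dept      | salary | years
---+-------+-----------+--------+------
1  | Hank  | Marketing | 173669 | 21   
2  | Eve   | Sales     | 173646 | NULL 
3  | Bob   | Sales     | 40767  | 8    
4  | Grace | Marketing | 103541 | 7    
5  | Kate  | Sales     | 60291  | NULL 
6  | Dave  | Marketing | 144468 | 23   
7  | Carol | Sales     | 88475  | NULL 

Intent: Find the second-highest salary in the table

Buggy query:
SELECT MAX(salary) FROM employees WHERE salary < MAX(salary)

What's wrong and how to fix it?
Bug: The inner MAX is an aggregate inside WHERE, which is not allowed

Fix: Put the inner MAX in a scalar subquery

Corrected query:
SELECT MAX(salary) FROM employees WHERE salary < (SELECT MAX(salary) FROM employees)

Result:
MAX(salary)
-----------
173646     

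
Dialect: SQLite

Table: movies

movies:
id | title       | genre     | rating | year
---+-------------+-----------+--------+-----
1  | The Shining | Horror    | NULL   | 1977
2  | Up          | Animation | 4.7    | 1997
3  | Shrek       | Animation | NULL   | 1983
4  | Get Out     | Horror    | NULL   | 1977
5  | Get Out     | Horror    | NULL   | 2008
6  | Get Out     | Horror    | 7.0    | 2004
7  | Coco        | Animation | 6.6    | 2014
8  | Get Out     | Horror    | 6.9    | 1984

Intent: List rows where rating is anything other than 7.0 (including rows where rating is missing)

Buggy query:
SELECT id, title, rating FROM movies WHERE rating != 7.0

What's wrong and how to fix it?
Bug: Inequality against NULL is unknown, not true; rows with NULL are dropped

Fix: Handle NULL separately with IS NULL alongside the inequality

Corrected query:
SELECT id, title, rating FROM movies WHERE rating != 7.0 OR rating IS NULL

Result:
id | title       | rating
---+-------------+-------
1  | The Shining | NULL  
2  | Up          | 4.7   
3  | Shrek       | NULL  
4  | Get Out     | NULL  
5  | Get Out     | NULL  
7  | Coco        | 6.6   
8  | Get Out     | 6.9   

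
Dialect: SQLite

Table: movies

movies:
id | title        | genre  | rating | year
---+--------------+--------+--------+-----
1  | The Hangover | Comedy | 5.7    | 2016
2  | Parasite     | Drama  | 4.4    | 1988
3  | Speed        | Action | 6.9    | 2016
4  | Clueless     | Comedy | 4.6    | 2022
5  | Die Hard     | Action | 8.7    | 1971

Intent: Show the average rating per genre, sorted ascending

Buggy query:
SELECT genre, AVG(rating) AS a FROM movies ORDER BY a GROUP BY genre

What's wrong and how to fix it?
Bug: GROUP BY must precede ORDER BY

Fix: Move ORDER BY to the end, after GROUP BY

Corrected query:
SELECT genre, AVG(rating) AS a FROM movies GROUP BY genre ORDER BY a

Result:
genre  | a   
-------+-----
Drama  | 4.4 
Comedy | 5.15
Action | 7.8 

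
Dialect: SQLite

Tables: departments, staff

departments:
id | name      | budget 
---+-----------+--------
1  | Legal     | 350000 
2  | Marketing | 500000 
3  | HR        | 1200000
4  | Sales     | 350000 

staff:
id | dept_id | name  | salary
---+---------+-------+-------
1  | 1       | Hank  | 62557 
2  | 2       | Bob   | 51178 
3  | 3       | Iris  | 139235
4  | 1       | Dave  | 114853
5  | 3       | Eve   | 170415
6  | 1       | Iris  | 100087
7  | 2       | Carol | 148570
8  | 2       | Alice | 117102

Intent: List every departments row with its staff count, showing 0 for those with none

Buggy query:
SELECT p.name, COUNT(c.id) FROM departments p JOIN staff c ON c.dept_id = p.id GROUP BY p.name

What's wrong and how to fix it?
Bug: INNER JOIN drops departments rows that have no matching staff rows

Fix: Switch to LEFT JOIN to retain unmatched parent rows

Corrected query:
SELECT p.name, COUNT(c.id) FROM departments p LEFT JOIN staff c ON c.dept_id = p.id GROUP BY p.name

Result:
name      | COUNT(c.id)
----------+------------
HR        | 2          
Legal     | 3          
Marketing | 3          
Sales     | 0          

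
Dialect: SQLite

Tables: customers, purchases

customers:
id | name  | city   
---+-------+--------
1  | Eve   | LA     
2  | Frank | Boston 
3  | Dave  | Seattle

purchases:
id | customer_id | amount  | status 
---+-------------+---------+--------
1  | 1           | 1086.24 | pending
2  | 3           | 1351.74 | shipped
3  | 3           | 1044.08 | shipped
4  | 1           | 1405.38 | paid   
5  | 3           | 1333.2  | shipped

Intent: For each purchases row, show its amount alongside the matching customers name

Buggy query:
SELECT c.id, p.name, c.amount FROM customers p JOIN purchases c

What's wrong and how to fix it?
Bug: Missing join condition: each purchases row is matched to all customers rows instead of just its own

Fix: Specify the join condition linking the foreign key to the parent id

Corrected query:
SELECT c.id, p.name, c.amount FROM customers p JOIN purchases c ON c.customer_id = p.id

Result:
id | name | amount 
---+------+--------
1  | Eve  | 1086.24
2  | Dave | 1351.74
3  | Dave | 1044.08
4  | Eve  | 1405.38
5  | Dave | 1333.2 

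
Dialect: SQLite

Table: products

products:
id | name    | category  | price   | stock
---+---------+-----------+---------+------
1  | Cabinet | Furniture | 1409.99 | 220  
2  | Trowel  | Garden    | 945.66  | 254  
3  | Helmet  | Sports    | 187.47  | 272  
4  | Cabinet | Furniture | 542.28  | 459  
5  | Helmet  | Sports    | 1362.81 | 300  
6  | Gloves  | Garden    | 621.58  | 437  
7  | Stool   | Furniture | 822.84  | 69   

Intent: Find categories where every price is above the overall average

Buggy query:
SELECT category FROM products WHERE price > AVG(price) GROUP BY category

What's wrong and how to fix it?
Bug: AVG() is an aggregate; it can't sit directly in WHERE

Fix: Use a subquery for AVG and a HAVING MIN(...) filter so the condition holds for every row in the group

Corrected query:
SELECT category FROM products GROUP BY category HAVING MIN(price) > (SELECT AVG(price) FROM products)

Result:
(no rows)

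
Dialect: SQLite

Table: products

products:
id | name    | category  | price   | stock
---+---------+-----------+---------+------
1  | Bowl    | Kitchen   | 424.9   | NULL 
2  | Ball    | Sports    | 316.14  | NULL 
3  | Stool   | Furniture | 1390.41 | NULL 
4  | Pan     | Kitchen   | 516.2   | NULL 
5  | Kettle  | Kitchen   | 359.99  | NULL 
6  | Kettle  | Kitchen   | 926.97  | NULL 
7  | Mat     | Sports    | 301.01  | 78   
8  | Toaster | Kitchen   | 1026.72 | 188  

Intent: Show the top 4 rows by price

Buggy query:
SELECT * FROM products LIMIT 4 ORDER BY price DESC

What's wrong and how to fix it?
Bug: LIMIT must come after ORDER BY

Fix: Swap the clauses: ORDER BY first, then LIMIT

Corrected query:
SELECT * FROM products ORDER BY price DESC LIMIT 4

Result:
id | name    | category  | price   | stock
---+---------+-----------+---------+------
3  | Stool   | Furniture | 1390.41 | NULL 
8  | Toaster | Kitchen   | 1026.72 | 188  
6  | Kettle  | Kitchen   | 926.97  | NULL 
4  | Pan     | Kitchen   | 516.2   | NULL 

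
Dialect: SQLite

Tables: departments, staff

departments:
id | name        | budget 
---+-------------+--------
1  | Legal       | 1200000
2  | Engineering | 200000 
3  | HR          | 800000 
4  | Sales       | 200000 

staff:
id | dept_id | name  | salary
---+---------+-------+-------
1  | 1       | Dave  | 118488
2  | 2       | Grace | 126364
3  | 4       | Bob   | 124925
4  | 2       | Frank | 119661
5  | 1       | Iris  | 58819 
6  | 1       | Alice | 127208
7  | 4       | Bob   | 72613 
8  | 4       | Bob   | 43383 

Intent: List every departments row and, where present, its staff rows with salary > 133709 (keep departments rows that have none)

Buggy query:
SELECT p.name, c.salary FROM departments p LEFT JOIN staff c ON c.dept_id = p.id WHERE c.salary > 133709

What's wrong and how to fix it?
Bug: Filtering c.salary in WHERE discards the NULL rows produced by LEFT JOIN, turning it into an inner join

Fix: Move the right-table condition into the ON clause so unmatched parents are kept

Corrected query:
SELECT p.name, c.salary FROM departments p LEFT JOIN staff c ON c.dept_id = p.id AND c.salary > 133709

Result:
name        | salary
------------+-------
Legal       | NULL  
Engineering | NULL  
HR          | NULL  
Sales       | NULL  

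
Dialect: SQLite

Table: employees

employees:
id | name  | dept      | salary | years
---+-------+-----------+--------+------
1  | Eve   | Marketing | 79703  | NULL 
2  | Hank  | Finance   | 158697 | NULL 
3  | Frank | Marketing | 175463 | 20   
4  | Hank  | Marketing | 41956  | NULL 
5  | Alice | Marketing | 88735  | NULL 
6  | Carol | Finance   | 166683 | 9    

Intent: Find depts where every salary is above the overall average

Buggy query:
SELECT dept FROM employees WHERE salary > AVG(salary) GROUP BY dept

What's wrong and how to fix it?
Bug: AVG() is an aggregate; it can't sit directly in WHERE

Fix: Compute the overall average in a scalar subquery and compare each group's MIN against it in HAVING

Corrected query:
SELECT dept FROM employees GROUP BY dept HAVING MIN(salary) > (SELECT AVG(salary) FROM employees)

Result:
dept   
-------
Finance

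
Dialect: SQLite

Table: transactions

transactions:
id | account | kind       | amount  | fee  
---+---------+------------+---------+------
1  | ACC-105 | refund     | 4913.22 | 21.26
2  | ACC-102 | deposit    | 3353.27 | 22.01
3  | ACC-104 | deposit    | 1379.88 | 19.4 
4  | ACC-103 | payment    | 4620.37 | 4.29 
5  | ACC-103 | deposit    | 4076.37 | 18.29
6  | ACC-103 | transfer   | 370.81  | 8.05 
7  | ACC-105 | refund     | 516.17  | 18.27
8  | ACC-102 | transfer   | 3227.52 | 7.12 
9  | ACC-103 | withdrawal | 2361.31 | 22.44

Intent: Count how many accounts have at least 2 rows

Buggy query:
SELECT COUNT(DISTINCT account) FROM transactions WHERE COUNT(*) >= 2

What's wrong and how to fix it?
Bug: COUNT(*) cannot appear in WHERE; the per-group count doesn't exist yet

Fix: Use a subquery that GROUPs and filters with HAVING, then count its rows

Corrected query:
SELECT COUNT(*) FROM (SELECT account FROM transactions GROUP BY account HAVING COUNT(*) >= 2)

Result:
COUNT(*)
--------
3       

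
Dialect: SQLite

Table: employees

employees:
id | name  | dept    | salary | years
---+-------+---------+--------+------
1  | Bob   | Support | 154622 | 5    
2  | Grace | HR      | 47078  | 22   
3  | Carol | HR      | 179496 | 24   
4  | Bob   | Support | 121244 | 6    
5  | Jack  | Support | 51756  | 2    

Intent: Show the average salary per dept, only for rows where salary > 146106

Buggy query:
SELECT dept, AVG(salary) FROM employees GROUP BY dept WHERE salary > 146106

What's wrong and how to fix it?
Bug: WHERE cannot follow GROUP BY

Fix: Place WHERE between FROM and GROUP BY

Corrected query:
SELECT dept, AVG(salary) FROM employees WHERE salary > 146106 GROUP BY dept

Result:
dept    | AVG(salary)
--------+------------
HR      | 179496     
Support | 154622     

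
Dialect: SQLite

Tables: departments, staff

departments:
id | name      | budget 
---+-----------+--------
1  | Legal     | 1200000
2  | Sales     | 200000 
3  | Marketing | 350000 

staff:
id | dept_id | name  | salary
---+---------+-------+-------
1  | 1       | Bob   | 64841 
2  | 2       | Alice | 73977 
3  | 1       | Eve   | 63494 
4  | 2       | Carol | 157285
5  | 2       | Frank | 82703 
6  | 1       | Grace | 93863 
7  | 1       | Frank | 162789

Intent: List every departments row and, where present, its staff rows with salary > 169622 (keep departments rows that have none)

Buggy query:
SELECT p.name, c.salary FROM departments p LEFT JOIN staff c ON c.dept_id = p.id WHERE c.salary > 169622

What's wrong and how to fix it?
Bug: A WHERE condition on the right-hand table after LEFT JOIN drops unmatched parents

Fix: Put 'c.salary > 169622' in the JOIN's ON clause instead of WHERE

Corrected query:
SELECT p.name, c.salary FROM departments p LEFT JOIN staff c ON c.dept_id = p.id AND c.salary > 169622

Result:
name      | salary
----------+-------
Legal     | NULL  
Sales     | NULL  
Marketing | NULL  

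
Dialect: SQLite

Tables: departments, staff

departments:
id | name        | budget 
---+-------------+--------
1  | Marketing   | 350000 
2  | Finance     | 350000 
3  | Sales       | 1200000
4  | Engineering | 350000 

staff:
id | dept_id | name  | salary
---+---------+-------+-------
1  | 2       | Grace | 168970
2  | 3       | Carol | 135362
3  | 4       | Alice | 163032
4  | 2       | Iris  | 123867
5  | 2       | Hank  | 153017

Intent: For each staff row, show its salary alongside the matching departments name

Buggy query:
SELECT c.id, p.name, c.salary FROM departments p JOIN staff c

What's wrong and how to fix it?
Bug: Missing join condition: each staff row is matched to all departments rows instead of just its own

Fix: Specify the join condition linking the foreign key to the parent id

Corrected query:
SELECT c.id, p.name, c.salary FROM departments p JOIN staff c ON c.dept_id = p.id

Result:
id | name        | salary
---+-------------+-------
1  | Finance     | 168970
2  | Sales       | 135362
3  | Engineering | 163032
4  | Finance     | 123867
5  | Finance     | 153017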